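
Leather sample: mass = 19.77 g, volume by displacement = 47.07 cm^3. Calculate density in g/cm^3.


Density = mass / volume
Density = 19.77 / 47.07 = 0.420 g/cm^3


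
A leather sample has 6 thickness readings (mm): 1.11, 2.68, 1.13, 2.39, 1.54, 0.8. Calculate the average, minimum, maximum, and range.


Average = 1.61 mm
Min = 0.8 mm
Max = 2.68 mm
Range = 1.88 mm

Sum = 9.65
Average = 9.65 / 6 = 1.61 mm
Minimum = 0.8 mm
Maximum = 2.68 mm
Range = 2.68 - 0.8 = 1.88 mm


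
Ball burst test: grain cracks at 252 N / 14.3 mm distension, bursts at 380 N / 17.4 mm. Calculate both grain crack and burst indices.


Crack index = 252 / 14.3 = 17.6 N/mm
Burst index = 380 / 17.4 = 21.8 N/mm


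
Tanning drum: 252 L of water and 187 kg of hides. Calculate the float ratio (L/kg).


1.3

Float ratio = water / hide weight
Ratio = 252 / 187 = 1.3


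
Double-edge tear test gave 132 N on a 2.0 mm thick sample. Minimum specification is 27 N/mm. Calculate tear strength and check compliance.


Tear strength = 132 / 2.0 = 66.0 N/mm
Required minimum = 27 N/mm
Compliant: Yes


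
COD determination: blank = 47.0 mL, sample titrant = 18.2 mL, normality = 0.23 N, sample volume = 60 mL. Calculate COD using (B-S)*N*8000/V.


COD = (47.0 - 18.2) x 0.23 x 8000 / 60
COD = 28.8 x 0.23 x 8000 / 60
COD = 883.2 mg/L


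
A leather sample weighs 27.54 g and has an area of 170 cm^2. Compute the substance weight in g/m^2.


1620.0 g/m^2


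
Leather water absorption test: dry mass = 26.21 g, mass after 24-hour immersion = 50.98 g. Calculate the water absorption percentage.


Water absorbed = 50.98 - 26.21 = 24.77 g
WA% = 24.77 / 26.21 x 100 = 94.5%


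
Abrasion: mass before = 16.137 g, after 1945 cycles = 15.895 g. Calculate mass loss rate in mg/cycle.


0.124 mg/cycle

Mass loss = 16.137 - 15.895 = 0.242 g
Rate = 0.242 / 1945 x 1000 = 0.124 mg/cycle


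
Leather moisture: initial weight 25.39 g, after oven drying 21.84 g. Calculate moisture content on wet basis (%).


14.0%

Moisture = 25.39 - 21.84 = 3.55 g
MC = 3.55 / 25.39 x 100 = 14.0%


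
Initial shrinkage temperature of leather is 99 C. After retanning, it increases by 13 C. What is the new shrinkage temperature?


112 C


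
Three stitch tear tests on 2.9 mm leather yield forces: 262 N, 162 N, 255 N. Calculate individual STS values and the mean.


STS1 = 90.3 N/mm
STS2 = 55.9 N/mm
STS3 = 87.9 N/mm
Mean = 78.0 N/mm


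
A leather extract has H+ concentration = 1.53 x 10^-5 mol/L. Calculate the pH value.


pH = 4.82


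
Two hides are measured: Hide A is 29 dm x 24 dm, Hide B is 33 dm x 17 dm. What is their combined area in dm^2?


1257 dm^2

Hide A area = 29 x 24 = 696 dm^2
Hide B area = 33 x 17 = 561 dm^2
Total = 696 + 561 = 1257 dm^2


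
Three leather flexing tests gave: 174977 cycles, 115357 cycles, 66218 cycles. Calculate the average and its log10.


Average = (174977 + 115357 + 66218) / 3 = 118851 cycles
log10(118851) = 5.08


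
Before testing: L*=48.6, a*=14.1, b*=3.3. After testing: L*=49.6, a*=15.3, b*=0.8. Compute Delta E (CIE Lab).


Delta E = 2.95

dL = 49.6 - 48.6 = 1.0
da = 15.3 - 14.1 = 1.2
db = 0.8 - 3.3 = -2.5
dE = sqrt((1.0)^2 + (1.2)^2 + (-2.5)^2) = 2.95


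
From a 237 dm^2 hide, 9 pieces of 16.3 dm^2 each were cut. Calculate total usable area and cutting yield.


Total usable = 9 x 16.3 = 146.7 dm^2
Yield = 146.7 / 237 x 100 = 61.9%


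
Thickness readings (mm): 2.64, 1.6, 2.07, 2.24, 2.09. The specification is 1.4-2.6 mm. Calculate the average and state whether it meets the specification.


Sum = 10.64
Average = 10.64 / 5 = 2.13 mm
Specification range: 1.4 to 2.6 mm
Within spec: Yes


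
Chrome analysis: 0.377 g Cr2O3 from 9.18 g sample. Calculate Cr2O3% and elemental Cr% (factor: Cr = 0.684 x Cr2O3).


Cr2O3 = 4.11%
Cr = 2.81%

Cr2O3% = 0.377 / 9.18 x 100 = 4.11%
Cr% = 4.11 x 0.684 = 2.81%


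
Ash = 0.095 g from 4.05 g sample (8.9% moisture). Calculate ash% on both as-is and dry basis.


As-is ash% = 0.095 / 4.05 x 100 = 2.35%
Dry mass = 4.05 x (100 - 8.9) / 100 = 3.68955 g
Dry-basis ash% = 0.095 / 3.68955 x 100 = 2.57%


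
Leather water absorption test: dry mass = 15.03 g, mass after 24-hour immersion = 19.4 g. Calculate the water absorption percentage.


29.1%


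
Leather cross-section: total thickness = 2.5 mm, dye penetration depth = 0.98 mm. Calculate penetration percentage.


Penetration% = 0.98 / 2.5 x 100
Penetration = 39.2%


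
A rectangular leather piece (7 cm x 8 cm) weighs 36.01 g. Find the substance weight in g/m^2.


Area = 7 x 8 = 56 cm^2
SW = 36.01 / 56 x 10000 = 6430.4 g/m^2


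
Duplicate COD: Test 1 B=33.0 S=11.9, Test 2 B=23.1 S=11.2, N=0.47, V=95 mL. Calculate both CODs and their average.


COD1 = 835.1 mg/L
COD2 = 471.0 mg/L
Average = 653.1 mg/L

COD1 = (33.0 - 11.9) x 0.47 x 8000 / 95 = 835.1 mg/L
COD2 = (23.1 - 11.2) x 0.47 x 8000 / 95 = 471.0 mg/L
Average = (835.1 + 471.0) / 2 = 653.1 mg/L


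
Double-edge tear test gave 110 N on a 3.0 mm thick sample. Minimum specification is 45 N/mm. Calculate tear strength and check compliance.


Tear strength = 110 / 3.0 = 36.7 N/mm
Required minimum = 45 N/mm
Compliant: No


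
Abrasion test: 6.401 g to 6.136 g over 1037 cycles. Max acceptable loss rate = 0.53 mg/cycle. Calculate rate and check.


Rate = 0.256 mg/cycle
Passes: Yes

Loss = 6.401 - 6.136 = 0.265 g
Rate = 0.265 g / 1037 cycles x 1000 = 0.256 mg/cycle
Max = 0.53 mg/cycle
Passes: Yes


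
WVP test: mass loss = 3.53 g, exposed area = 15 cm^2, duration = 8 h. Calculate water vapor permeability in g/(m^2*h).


294.17 g/(m^2*h)

WVP = mass_loss / (area x time) x 10000
WVP = 3.53 / (15 x 8) x 10000
WVP = 3.53 / 120 x 10000 = 294.17 g/(m^2*h)


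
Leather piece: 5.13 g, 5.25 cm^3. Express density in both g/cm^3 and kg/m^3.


Density = 5.13 / 5.25 = 0.977 g/cm^3
Convert: 0.977 x 1000 = 977 kg/m^3


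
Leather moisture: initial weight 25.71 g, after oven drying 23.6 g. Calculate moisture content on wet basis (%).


Moisture = 25.71 - 23.6 = 2.11 g
MC = 2.11 / 25.71 x 100 = 8.2%


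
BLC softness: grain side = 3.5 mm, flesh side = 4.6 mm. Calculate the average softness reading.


4.05 mm


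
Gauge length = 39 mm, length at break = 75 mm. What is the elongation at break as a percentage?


Extension = 75 - 39 = 36 mm
Elongation = 36 / 39 x 100 = 92.3%


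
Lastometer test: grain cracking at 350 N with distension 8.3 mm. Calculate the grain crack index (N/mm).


Grain crack index = force / distension
Index = 350 / 8.3 = 42.2 N/mm


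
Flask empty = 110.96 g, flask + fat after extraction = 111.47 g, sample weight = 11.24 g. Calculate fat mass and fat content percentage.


Fat mass = 111.47 - 110.96 = 0.51 g
Fat% = 0.51 / 11.24 x 100 = 4.5%


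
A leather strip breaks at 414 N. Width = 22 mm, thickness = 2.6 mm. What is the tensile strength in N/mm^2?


7.24 N/mm^2

Cross-sectional area = 22 x 2.6 = 57.2 mm^2
Tensile strength = 414 / 57.2 = 7.24 N/mm^2


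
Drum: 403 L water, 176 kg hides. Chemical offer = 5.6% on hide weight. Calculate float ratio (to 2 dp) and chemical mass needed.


Float ratio = 2.29
Chemical needed = 9.856 kg

Float ratio = 403 / 176 = 2.29
Chemical = 176 x 5.6 / 100 = 9.856 kg


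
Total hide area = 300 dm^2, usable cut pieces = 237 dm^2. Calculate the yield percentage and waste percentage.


Yield = 237 / 300 x 100 = 79.0%
Waste = 300 - 237 = 63 dm^2
Waste% = 100 - 79.0 = 21.0%


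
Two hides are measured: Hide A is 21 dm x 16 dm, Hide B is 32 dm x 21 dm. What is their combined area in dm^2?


1008 dm^2


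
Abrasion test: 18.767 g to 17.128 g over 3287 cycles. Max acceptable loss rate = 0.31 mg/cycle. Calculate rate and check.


Loss = 18.767 - 17.128 = 1.639 g
Rate = 1.639 g / 3287 cycles x 1000 = 0.499 mg/cycle
Max = 0.31 mg/cycle
Passes: No


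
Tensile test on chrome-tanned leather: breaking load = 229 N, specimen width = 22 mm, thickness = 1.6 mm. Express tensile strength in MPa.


Cross-section = 22 x 1.6 = 35.2 mm^2
TS = 229 / 35.2 = 6.51 MPa
(1 N/mm^2 = 1 MPa)


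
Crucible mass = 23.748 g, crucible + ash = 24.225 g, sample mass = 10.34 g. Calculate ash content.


Ash mass = 24.225 - 23.748 = 0.477 g
Ash% = 0.477 / 10.34 x 100 = 4.61%


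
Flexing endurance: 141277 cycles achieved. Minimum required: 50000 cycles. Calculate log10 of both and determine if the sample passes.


Achieved: log10 = 5.15
Required: log10 = 4.70
Passes: Yes


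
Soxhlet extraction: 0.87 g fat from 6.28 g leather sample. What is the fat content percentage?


Fat content = 0.87 / 6.28 x 100
Fat = 13.9%


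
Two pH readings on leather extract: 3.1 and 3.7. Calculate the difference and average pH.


Difference = 0.6
Average pH = 3.40

Difference = |3.1 - 3.7| = 0.6
Average = (3.1 + 3.7) / 2 = 3.40


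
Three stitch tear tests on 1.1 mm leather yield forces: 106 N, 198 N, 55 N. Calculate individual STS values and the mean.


STS1 = 106 / 1.1 = 96.4 N/mm
STS2 = 198 / 1.1 = 180.0 N/mm
STS3 = 55 / 1.1 = 50.0 N/mm
Mean = (96.4 + 180.0 + 50.0) / 3 = 108.8 N/mm


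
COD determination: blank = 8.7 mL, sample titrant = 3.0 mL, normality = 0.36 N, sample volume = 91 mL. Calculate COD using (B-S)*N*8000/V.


COD = (8.7 - 3.0) x 0.36 x 8000 / 91
COD = 5.7 x 0.36 x 8000 / 91
COD = 180.4 mg/L


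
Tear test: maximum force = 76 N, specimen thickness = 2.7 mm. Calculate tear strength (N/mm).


Tear strength = force / thickness
Tear = 76 / 2.7 = 28.1 N/mm


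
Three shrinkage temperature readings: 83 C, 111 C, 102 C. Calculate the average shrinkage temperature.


98.7 C

Average = (83 + 111 + 102) / 3
Average = 296 / 3 = 98.7 C


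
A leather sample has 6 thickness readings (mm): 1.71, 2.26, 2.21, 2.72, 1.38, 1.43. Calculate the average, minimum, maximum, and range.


Average = 1.95 mm
Min = 1.38 mm
Max = 2.72 mm
Range = 1.34 mm


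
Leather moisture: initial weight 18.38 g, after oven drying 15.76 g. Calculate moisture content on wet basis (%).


14.3%

Moisture = 18.38 - 15.76 = 2.62 g
MC = 2.62 / 18.38 x 100 = 14.3%


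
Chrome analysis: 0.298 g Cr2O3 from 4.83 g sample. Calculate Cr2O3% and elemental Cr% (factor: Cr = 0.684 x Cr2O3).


Cr2O3 = 6.17%
Cr = 4.22%

Cr2O3% = 0.298 / 4.83 x 100 = 6.17%
Cr% = 6.17 x 0.684 = 4.22%


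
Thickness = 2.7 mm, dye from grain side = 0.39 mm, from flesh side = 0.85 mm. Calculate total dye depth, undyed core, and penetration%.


Total dyed = 1.24 mm
Undyed core = 1.46 mm
Penetration = 45.9%


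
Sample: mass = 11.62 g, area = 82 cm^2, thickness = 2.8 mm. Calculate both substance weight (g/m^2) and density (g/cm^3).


SW = 11.62 / 82 x 10000 = 1417.1 g/m^2
Volume = 82 x 2.8 / 10 = 22.96 cm^3
Density = 11.62 / 22.96 = 0.506 g/cm^3


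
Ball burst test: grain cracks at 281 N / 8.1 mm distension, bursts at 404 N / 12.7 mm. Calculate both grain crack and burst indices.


Crack index = 281 / 8.1 = 34.7 N/mm
Burst index = 404 / 12.7 = 31.8 N/mm


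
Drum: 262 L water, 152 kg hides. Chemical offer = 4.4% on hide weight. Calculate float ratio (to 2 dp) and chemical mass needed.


Float ratio = 1.72
Chemical needed = 6.688 kg

Float ratio = 262 / 152 = 1.72
Chemical = 152 x 4.4 / 100 = 6.688 kg


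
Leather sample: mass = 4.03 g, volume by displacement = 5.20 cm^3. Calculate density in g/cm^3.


Density = mass / volume
Density = 4.03 / 5.20 = 0.775 g/cm^3


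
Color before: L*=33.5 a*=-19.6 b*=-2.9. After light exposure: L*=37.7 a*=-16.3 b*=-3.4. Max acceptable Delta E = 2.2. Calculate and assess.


Delta E = 5.36
Passes: No

dL = 4.2, da = 3.3, db = -0.5
dE = sqrt((4.2)^2 + (3.3)^2 + (-0.5)^2) = 5.36
Max = 2.2
Passes: No


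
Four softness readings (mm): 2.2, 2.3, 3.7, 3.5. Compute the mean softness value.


2.93 mm

Sum = 2.2 + 2.3 + 3.7 + 3.5
Mean = 11.7 / 4 = 2.93 mm


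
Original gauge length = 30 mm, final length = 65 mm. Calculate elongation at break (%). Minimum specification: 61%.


Extension = 65 - 30 = 35 mm
Elongation = 35 / 30 x 100 = 116.7%
Minimum required: 61%
Meets specification: Yes


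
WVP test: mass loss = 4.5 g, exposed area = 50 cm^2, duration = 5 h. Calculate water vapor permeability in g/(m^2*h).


180.00 g/(m^2*h)


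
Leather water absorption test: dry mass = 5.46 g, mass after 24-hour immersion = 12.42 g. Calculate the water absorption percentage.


Water absorbed = 12.42 - 5.46 = 6.96 g
WA% = 6.96 / 5.46 x 100 = 127.5%


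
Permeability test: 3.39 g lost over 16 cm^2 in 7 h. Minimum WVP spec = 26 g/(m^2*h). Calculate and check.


WVP = 302.68 g/(m^2*h)
Meets specification: Yes

WVP = 3.39 / (16 x 7) x 10000 = 302.68 g/(m^2*h)
Minimum: 26 g/(m^2*h)
Meets spec: Yes


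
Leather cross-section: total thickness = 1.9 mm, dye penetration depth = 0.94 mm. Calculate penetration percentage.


Penetration% = 0.94 / 1.9 x 100
Penetration = 49.5%


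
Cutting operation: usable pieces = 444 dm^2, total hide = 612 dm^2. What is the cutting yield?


72.5%

Yield = usable / total x 100
Yield = 444 / 612 x 100 = 72.5%


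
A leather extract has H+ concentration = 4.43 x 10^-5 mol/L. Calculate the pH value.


pH = 4.35


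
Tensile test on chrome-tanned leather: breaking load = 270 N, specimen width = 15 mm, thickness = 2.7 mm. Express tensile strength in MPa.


6.67 MPa

Cross-section = 15 x 2.7 = 40.5 mm^2
TS = 270 / 40.5 = 6.67 MPa
(1 N/mm^2 = 1 MPa)


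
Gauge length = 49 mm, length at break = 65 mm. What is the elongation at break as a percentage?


Extension = 65 - 49 = 16 mm
Elongation = 16 / 49 x 100 = 32.7%


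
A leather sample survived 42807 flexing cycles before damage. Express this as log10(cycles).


log10(42807) = 4.63


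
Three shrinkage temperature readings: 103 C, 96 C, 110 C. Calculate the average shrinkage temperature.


103.0 C

Average = (103 + 96 + 110) / 3
Average = 309 / 3 = 103.0 C


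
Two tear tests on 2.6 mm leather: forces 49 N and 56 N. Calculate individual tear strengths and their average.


Tear 1 = 18.8 N/mm
Tear 2 = 21.5 N/mm
Average = 20.2 N/mm

Tear 1 = 49 / 2.6 = 18.8 N/mm
Tear 2 = 56 / 2.6 = 21.5 N/mm
Average = (18.8 + 21.5) / 2 = 20.2 N/mm


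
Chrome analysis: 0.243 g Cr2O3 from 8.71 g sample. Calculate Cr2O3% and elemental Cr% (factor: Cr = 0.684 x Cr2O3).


Cr2O3 = 2.79%
Cr = 1.91%

Cr2O3% = 0.243 / 8.71 x 100 = 2.79%
Cr% = 2.79 x 0.684 = 1.91%


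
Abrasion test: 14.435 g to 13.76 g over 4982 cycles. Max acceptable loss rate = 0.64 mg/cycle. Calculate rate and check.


Rate = 0.135 mg/cycle
Passes: Yes

Loss = 14.435 - 13.76 = 0.675 g
Rate = 0.675 g / 4982 cycles x 1000 = 0.135 mg/cycle
Max = 0.64 mg/cycle
Passes: Yes


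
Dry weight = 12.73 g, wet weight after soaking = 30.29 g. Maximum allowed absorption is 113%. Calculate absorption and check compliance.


Absorption = 137.9%
Compliant: No

WA = (30.29 - 12.73) / 12.73 x 100 = 137.9%
Maximum allowed: 113%
Compliant: No


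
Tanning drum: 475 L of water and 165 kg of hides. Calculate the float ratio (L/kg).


Float ratio = water / hide weight
Ratio = 475 / 165 = 2.9


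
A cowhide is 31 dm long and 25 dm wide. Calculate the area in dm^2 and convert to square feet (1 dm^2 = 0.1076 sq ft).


775 dm^2
83.39 sq ft


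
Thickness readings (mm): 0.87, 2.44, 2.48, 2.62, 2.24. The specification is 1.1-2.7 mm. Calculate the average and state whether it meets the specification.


Sum = 10.65
Average = 10.65 / 5 = 2.13 mm
Specification range: 1.1 to 2.7 mm
Within spec: Yes


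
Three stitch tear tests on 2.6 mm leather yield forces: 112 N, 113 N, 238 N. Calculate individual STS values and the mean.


STS1 = 112 / 2.6 = 43.1 N/mm
STS2 = 113 / 2.6 = 43.5 N/mm
STS3 = 238 / 2.6 = 91.5 N/mm
Mean = (43.1 + 43.5 + 91.5) / 3 = 59.4 N/mm


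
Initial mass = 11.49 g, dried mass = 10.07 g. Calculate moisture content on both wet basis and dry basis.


Wet basis = 12.4%
Dry basis = 14.1%


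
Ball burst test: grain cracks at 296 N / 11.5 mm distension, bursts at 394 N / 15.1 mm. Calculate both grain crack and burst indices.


Crack index = 296 / 11.5 = 25.7 N/mm
Burst index = 394 / 15.1 = 26.1 N/mm


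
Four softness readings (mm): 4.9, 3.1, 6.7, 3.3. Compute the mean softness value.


4.50 mm

Sum = 4.9 + 3.1 + 6.7 + 3.3
Mean = 18.0 / 4 = 4.50 mm


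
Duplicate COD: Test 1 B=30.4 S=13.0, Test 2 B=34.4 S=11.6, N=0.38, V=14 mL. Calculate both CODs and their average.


COD1 = (30.4 - 13.0) x 0.38 x 8000 / 14 = 3778.3 mg/L
COD2 = (34.4 - 11.6) x 0.38 x 8000 / 14 = 4950.9 mg/L
Average = (3778.3 + 4950.9) / 2 = 4364.6 mg/L


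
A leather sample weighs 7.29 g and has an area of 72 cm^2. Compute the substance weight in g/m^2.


1012.5 g/m^2

Substance weight = mass / area x 10000
SW = 7.29 / 72 x 10000
SW = 1012.5 g/m^2


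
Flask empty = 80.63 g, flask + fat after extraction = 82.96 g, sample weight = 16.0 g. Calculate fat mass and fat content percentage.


Fat mass = 82.96 - 80.63 = 2.33 g
Fat% = 2.33 / 16.0 x 100 = 14.6%


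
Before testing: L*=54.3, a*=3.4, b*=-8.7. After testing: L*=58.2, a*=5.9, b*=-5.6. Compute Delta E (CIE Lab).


Delta E = 5.57

dL = 58.2 - 54.3 = 3.9
da = 5.9 - 3.4 = 2.5
db = -5.6 - (-8.7) = 3.1
dE = sqrt((3.9)^2 + (2.5)^2 + (3.1)^2) = 5.57


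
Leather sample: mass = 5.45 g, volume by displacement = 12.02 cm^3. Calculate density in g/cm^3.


0.453 g/cm^3

Density = mass / volume
Density = 5.45 / 12.02 = 0.453 g/cm^3


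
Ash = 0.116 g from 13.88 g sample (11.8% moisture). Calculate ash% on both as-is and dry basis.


As-is ash = 0.84%
Dry-basis ash = 0.95%


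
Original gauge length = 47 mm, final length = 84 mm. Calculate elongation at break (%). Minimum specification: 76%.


Elongation = 78.7%
Meets spec: Yes


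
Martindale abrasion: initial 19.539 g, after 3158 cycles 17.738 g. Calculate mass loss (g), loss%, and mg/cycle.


Mass loss = 1.801 g
Loss = 9.22%
Rate = 0.570 mg/cycle


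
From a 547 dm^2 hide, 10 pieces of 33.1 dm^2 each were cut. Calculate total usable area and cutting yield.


Total usable = 10 x 33.1 = 331.0 dm^2
Yield = 331.0 / 547 x 100 = 60.5%


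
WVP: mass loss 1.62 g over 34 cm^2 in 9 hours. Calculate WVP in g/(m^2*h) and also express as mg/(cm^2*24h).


WVP = 52.94 g/(m^2*h)
Daily rate = 127.06 mg/(cm^2*24h)

WVP = 1.62 / (34 x 9) x 10000 = 52.94 g/(m^2*h)
Mass loss in mg = 1.62 x 1000 = 1620 mg
Per cm^2 per 24h in mg: 1620 x 24 / (34 x 9) = 38880 / 306 = 127.06 mg/(cm^2*24h)


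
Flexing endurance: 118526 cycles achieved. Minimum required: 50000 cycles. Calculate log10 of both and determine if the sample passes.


Achieved: log10 = 5.07
Required: log10 = 4.70
Passes: Yes

log10(118526) = 5.07
log10(50000) = 4.70
Passes: Yes


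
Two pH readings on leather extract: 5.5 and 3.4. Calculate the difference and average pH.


Difference = 2.1
Average pH = 4.45


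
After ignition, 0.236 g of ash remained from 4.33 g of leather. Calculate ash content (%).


5.45%

Ash% = 0.236 / 4.33 x 100
Ash% = 5.45%


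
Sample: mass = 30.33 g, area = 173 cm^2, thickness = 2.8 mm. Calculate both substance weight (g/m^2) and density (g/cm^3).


SW = 30.33 / 173 x 10000 = 1753.2 g/m^2
Volume = 173 x 2.8 / 10 = 48.44 cm^3
Density = 30.33 / 48.44 = 0.626 g/cm^3


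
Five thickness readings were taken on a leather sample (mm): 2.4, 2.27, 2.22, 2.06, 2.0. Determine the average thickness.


2.19 mm

Sum = 2.4 + 2.27 + 2.22 + 2.06 + 2.0 = 10.95
Average = 10.95 / 5 = 2.19 mm


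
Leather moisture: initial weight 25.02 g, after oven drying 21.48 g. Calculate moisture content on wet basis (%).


14.1%

Moisture = 25.02 - 21.48 = 3.54 g
MC = 3.54 / 25.02 x 100 = 14.1%


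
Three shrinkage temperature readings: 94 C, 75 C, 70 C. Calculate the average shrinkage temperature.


79.7 C


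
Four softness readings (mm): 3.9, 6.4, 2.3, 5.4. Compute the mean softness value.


4.50 mm

Sum = 3.9 + 6.4 + 2.3 + 5.4
Mean = 18.0 / 4 = 4.50 mm


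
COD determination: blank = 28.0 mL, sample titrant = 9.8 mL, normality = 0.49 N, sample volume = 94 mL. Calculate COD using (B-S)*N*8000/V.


COD = (28.0 - 9.8) x 0.49 x 8000 / 94
COD = 18.2 x 0.49 x 8000 / 94
COD = 759.0 mg/L


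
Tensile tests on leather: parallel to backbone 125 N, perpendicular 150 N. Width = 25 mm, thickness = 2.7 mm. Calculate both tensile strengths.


Area = 25 x 2.7 = 67.5 mm^2
TS (parallel) = 125 / 67.5 = 1.85 N/mm^2
TS (perpendicular) = 150 / 67.5 = 2.22 N/mm^2


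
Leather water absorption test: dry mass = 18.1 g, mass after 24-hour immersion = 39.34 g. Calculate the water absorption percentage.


Water absorbed = 39.34 - 18.1 = 21.24 g
WA% = 21.24 / 18.1 x 100 = 117.3%


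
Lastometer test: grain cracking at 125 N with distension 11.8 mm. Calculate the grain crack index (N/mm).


10.6 N/mm


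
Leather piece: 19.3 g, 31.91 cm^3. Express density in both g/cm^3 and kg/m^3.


0.605 g/cm^3
605 kg/m^3


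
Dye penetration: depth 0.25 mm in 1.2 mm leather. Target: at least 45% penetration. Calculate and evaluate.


Penetration = 0.25 / 1.2 x 100 = 20.8%
Target: 45%
Meets target: No


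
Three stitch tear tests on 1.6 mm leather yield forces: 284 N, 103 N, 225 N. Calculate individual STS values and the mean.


STS1 = 284 / 1.6 = 177.5 N/mm
STS2 = 103 / 1.6 = 64.4 N/mm
STS3 = 225 / 1.6 = 140.6 N/mm
Mean = (177.5 + 64.4 + 140.6) / 3 = 127.5 N/mm


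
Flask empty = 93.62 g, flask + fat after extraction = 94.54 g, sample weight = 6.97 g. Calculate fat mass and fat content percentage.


Fat mass = 0.92 g
Fat content = 13.2%

Fat mass = 94.54 - 93.62 = 0.92 g
Fat% = 0.92 / 6.97 x 100 = 13.2%


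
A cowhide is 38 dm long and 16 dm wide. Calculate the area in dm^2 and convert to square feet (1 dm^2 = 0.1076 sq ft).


Area = 38 x 16 = 608 dm^2
Conversion: 608 x 0.1076 = 65.42 sq ft


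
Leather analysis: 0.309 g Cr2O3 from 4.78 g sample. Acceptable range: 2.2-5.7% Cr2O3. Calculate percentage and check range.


Cr2O3 = 6.46%
Within range: No

Cr2O3% = 0.309 / 4.78 x 100 = 6.46%
Acceptable range: 2.2 to 5.7%
Within range: No


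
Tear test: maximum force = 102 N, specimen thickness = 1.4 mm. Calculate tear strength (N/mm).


Tear strength = force / thickness
Tear = 102 / 1.4 = 72.9 N/mm


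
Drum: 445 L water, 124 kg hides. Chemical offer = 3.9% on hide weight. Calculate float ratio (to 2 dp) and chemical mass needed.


Float ratio = 3.59
Chemical needed = 4.836 kg

Float ratio = 445 / 124 = 3.59
Chemical = 124 x 3.9 / 100 = 4.836 kg


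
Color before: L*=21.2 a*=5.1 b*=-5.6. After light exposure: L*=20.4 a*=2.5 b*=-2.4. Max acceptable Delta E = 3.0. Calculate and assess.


dL = -0.8, da = -2.6, db = 3.2
dE = sqrt((-0.8)^2 + (-2.6)^2 + (3.2)^2) = 4.20
Max = 3.0
Passes: No


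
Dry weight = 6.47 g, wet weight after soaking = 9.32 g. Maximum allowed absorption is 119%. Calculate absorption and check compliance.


WA = (9.32 - 6.47) / 6.47 x 100 = 44.0%
Maximum allowed: 119%
Compliant: Yes


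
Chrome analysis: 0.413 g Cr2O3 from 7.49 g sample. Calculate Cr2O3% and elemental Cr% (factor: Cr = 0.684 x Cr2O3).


Cr2O3 = 5.51%
Cr = 3.77%

Cr2O3% = 0.413 / 7.49 x 100 = 5.51%
Cr% = 5.51 x 0.684 = 3.77%


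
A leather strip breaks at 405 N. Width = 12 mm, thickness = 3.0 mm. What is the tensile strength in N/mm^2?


Cross-sectional area = 12 x 3.0 = 36.0 mm^2
Tensile strength = 405 / 36.0 = 11.25 N/mm^2


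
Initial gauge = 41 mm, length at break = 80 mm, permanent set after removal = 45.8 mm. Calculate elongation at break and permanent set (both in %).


Elongation at break = 95.1%
Permanent set = 11.7%


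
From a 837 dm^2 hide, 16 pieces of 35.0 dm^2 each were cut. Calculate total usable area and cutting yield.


Total usable = 16 x 35.0 = 560.0 dm^2
Yield = 560.0 / 837 x 100 = 66.9%


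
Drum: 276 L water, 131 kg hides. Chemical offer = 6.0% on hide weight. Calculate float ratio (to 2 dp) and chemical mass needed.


Float ratio = 276 / 131 = 2.11
Chemical = 131 x 6.0 / 100 = 7.86 kg


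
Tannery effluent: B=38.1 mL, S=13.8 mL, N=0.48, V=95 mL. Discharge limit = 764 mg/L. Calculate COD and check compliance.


COD = (38.1 - 13.8) x 0.48 x 8000 / 95 = 982.2 mg/L
Limit: 764 mg/L
Compliant: No


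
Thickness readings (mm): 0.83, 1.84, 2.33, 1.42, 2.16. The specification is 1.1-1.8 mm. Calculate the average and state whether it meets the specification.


Sum = 8.58
Average = 8.58 / 5 = 1.72 mm
Specification range: 1.1 to 1.8 mm
Within spec: Yes


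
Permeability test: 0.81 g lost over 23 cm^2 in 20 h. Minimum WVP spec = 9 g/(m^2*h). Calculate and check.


WVP = 0.81 / (23 x 20) x 10000 = 17.61 g/(m^2*h)
Minimum: 9 g/(m^2*h)
Meets spec: Yes


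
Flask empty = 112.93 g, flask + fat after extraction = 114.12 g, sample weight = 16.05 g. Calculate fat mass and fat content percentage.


Fat mass = 114.12 - 112.93 = 1.19 g
Fat% = 1.19 / 16.05 x 100 = 7.4%


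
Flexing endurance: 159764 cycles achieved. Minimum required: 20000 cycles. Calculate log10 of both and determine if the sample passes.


Achieved: log10 = 5.20
Required: log10 = 4.30
Passes: Yes


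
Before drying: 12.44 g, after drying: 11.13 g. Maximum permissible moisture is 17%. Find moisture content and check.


Moisture content = 10.5%
Acceptable: Yes

MC = (12.44 - 11.13) / 12.44 x 100 = 10.5%
Maximum: 17%
Acceptable: Yes


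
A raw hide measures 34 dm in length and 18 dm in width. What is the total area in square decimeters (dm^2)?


612 dm^2


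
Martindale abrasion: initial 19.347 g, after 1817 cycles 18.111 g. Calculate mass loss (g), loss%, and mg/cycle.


Loss = 19.347 - 18.111 = 1.236 g
Loss% = 1.236 / 19.347 x 100 = 6.39%
Rate = 1.236 / 1817 x 1000 = 0.680 mg/cycle


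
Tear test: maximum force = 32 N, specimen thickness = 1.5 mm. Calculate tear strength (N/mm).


Tear strength = force / thickness
Tear = 32 / 1.5 = 21.3 N/mm


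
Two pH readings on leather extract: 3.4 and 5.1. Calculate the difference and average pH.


Difference = 1.7
Average pH = 4.25


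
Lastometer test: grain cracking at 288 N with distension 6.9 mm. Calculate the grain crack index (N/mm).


Grain crack index = force / distension
Index = 288 / 6.9 = 41.7 N/mm


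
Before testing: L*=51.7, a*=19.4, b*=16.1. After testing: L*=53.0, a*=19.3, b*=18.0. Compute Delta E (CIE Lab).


Delta E = 2.30


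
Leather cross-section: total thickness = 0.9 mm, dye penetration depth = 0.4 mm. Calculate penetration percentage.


44.4%

Penetration% = 0.4 / 0.9 x 100
Penetration = 44.4%


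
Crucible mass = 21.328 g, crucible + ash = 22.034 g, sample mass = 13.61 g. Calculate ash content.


Ash mass = 22.034 - 21.328 = 0.706 g
Ash% = 0.706 / 13.61 x 100 = 5.19%


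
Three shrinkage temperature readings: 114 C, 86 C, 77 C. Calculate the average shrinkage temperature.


Average = (114 + 86 + 77) / 3
Average = 277 / 3 = 92.3 C


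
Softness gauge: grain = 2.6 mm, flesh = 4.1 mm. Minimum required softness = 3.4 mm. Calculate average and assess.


Average softness = 3.35 mm
Meets requirement: No

Average = (2.6 + 4.1) / 2 = 3.35 mm
Minimum = 3.4 mm
Meets requirement: No


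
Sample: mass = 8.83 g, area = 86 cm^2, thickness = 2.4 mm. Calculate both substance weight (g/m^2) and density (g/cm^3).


Substance weight = 1026.7 g/m^2
Density = 0.428 g/cm^3

SW = 8.83 / 86 x 10000 = 1026.7 g/m^2
Volume = 86 x 2.4 / 10 = 20.64 cm^3
Density = 8.83 / 20.64 = 0.428 g/cm^3


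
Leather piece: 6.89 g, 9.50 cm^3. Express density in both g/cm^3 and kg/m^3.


Density = 6.89 / 9.50 = 0.725 g/cm^3
Convert: 0.725 x 1000 = 725 kg/m^3


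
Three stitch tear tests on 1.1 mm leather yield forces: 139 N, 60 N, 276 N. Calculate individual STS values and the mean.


STS1 = 139 / 1.1 = 126.4 N/mm
STS2 = 60 / 1.1 = 54.5 N/mm
STS3 = 276 / 1.1 = 250.9 N/mm
Mean = (126.4 + 54.5 + 250.9) / 3 = 143.9 N/mm


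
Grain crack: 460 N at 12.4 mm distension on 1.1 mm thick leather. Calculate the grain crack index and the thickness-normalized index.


Crack index = 37.1 N/mm
Normalized index = 33.7 N/mm per mm

Crack index = 460 / 12.4 = 37.1 N/mm
Normalized = 37.1 / 1.1 = 33.7 N/mm per mm


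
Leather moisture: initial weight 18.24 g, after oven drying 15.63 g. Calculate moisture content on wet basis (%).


Moisture = 18.24 - 15.63 = 2.61 g
MC = 2.61 / 18.24 x 100 = 14.3%


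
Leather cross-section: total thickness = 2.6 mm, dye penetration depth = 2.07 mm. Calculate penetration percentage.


79.6%


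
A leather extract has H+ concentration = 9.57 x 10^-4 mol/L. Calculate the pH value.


pH = -log10[H+]
pH = -log10(9.57 x 10^-4) = 3.02


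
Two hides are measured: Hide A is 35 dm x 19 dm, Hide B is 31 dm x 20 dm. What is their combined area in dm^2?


Hide A area = 35 x 19 = 665 dm^2
Hide B area = 31 x 20 = 620 dm^2
Total = 665 + 620 = 1285 dm^2


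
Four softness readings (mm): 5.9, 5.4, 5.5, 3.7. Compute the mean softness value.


Sum = 5.9 + 5.4 + 5.5 + 3.7
Mean = 20.5 / 4 = 5.13 mm


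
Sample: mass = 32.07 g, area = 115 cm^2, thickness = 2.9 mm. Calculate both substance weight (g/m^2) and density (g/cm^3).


SW = 32.07 / 115 x 10000 = 2788.7 g/m^2
Volume = 115 x 2.9 / 10 = 33.35 cm^3
Density = 32.07 / 33.35 = 0.962 g/cm^3


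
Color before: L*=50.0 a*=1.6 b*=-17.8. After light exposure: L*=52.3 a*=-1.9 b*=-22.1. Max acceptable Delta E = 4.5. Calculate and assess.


Delta E = 6.00
Passes: No

dL = 2.3, da = -3.5, db = -4.3
dE = sqrt((2.3)^2 + (-3.5)^2 + (-4.3)^2) = 6.00
Max = 4.5
Passes: No


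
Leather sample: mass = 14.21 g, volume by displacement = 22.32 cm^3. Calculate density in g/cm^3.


Density = mass / volume
Density = 14.21 / 22.32 = 0.637 g/cm^3


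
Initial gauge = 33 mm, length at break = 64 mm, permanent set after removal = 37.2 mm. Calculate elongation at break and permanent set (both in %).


Elongation at break = 93.9%
Permanent set = 12.7%


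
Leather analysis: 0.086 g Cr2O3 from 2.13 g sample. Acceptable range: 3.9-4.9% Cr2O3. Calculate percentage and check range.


Cr2O3 = 4.04%
Within range: Yes

Cr2O3% = 0.086 / 2.13 x 100 = 4.04%
Acceptable range: 3.9 to 4.9%
Within range: Yes


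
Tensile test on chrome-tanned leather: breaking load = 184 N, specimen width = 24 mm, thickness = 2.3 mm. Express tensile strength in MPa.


3.33 MPa

Cross-section = 24 x 2.3 = 55.2 mm^2
TS = 184 / 55.2 = 3.33 MPa
(1 N/mm^2 = 1 MPa)


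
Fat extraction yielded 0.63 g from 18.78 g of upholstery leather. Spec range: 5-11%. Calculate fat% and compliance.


Fat% = 0.63 / 18.78 x 100 = 3.4%
Spec range: 5-11%
Compliant: No


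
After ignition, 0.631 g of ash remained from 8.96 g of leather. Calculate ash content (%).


7.04%

Ash% = 0.631 / 8.96 x 100
Ash% = 7.04%


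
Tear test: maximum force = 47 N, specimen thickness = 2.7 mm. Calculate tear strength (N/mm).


Tear strength = force / thickness
Tear = 47 / 2.7 = 17.4 N/mm


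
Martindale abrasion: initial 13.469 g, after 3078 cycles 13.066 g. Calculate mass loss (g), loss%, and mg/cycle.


Loss = 13.469 - 13.066 = 0.403 g
Loss% = 0.403 / 13.469 x 100 = 2.99%
Rate = 0.403 / 3078 x 1000 = 0.131 mg/cycle


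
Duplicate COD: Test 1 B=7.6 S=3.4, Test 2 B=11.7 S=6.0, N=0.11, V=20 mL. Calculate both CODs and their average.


COD1 = 184.8 mg/L
COD2 = 250.8 mg/L
Average = 217.8 mg/L

COD1 = (7.6 - 3.4) x 0.11 x 8000 / 20 = 184.8 mg/L
COD2 = (11.7 - 6.0) x 0.11 x 8000 / 20 = 250.8 mg/L
Average = (184.8 + 250.8) / 2 = 217.8 mg/L


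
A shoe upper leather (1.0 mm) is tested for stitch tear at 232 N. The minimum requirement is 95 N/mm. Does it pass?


STS = 232 / 1.0 = 232.0 N/mm
Minimum required: 95 N/mm
Passes: Yes


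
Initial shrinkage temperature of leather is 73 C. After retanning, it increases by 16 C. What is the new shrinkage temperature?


New Ts = 73 + 16 = 89 C


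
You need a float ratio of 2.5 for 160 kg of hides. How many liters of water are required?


Water = hide weight x target ratio
Water = 160 x 2.5 = 400.0 L


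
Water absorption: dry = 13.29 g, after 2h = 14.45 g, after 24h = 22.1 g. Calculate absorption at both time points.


2h absorption = 8.7%
24h absorption = 66.3%


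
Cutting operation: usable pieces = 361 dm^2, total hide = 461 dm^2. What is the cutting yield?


78.3%


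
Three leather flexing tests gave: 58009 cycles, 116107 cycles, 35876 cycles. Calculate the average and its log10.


Average = 69997 cycles
log10 = 4.85

Average = (58009 + 116107 + 35876) / 3 = 69997 cycles
log10(69997) = 4.85


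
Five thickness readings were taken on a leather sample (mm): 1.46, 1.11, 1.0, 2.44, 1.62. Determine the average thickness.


Sum = 1.46 + 1.11 + 1.0 + 2.44 + 1.62 = 7.63
Average = 7.63 / 5 = 1.53 mm


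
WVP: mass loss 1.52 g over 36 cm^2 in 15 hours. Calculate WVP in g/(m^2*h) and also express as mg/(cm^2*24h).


WVP = 28.15 g/(m^2*h)
Daily rate = 67.56 mg/(cm^2*24h)

WVP = 1.52 / (36 x 15) x 10000 = 28.15 g/(m^2*h)
Mass loss in mg = 1.52 x 1000 = 1520 mg
Per cm^2 per 24h in mg: 1520 x 24 / (36 x 15) = 36480 / 540 = 67.56 mg/(cm^2*24h)


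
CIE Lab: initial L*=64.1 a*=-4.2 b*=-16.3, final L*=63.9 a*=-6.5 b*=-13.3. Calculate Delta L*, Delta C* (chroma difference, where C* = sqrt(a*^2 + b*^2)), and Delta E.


Delta L* = -0.2
Delta C* = -2.03
Delta E = 3.79


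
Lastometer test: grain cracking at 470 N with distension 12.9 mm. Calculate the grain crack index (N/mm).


36.4 N/mm

Grain crack index = force / distension
Index = 470 / 12.9 = 36.4 N/mm


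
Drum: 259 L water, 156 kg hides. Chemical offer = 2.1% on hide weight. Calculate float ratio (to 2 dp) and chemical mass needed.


Float ratio = 259 / 156 = 1.66
Chemical = 156 x 2.1 / 100 = 3.276 kg


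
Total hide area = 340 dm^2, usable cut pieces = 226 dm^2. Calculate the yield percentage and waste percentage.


Yield = 226 / 340 x 100 = 66.5%
Waste = 340 - 226 = 114 dm^2
Waste% = 100 - 66.5 = 33.5%


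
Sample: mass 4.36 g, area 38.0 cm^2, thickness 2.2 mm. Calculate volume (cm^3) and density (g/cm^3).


Thickness in cm = 2.2 / 10 = 0.22 cm
Volume = 38.0 x 0.22 = 8.360 cm^3
Density = 4.36 / 8.360 = 0.522 g/cm^3


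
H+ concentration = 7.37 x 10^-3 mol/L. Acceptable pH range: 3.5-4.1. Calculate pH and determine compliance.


pH = -log10(7.37 x 10^-3) = 2.13
Range: 3.5 to 4.1
Compliant: No


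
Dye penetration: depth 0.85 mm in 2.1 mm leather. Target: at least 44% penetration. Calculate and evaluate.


Penetration = 0.85 / 2.1 x 100 = 40.5%
Target: 44%
Meets target: No


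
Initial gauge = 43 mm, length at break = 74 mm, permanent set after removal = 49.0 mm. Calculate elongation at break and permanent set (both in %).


Elongation at break = 72.1%
Permanent set = 14.0%

Elongation at break = (74 - 43) / 43 x 100 = 72.1%
Permanent set = (49.0 - 43) / 43 x 100 = 14.0%


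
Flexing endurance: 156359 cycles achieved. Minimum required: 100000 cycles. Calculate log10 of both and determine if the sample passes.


Achieved: log10 = 5.19
Required: log10 = 5.00
Passes: Yes


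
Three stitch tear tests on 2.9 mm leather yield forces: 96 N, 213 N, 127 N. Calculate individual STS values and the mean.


STS1 = 33.1 N/mm
STS2 = 73.4 N/mm
STS3 = 43.8 N/mm
Mean = 50.1 N/mm


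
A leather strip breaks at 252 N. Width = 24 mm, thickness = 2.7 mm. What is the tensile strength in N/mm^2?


3.89 N/mm^2

Cross-sectional area = 24 x 2.7 = 64.8 mm^2
Tensile strength = 252 / 64.8 = 3.89 N/mm^2


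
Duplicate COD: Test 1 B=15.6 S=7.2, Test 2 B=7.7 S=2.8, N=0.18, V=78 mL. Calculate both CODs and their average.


COD1 = (15.6 - 7.2) x 0.18 x 8000 / 78 = 155.1 mg/L
COD2 = (7.7 - 2.8) x 0.18 x 8000 / 78 = 90.5 mg/L
Average = (155.1 + 90.5) / 2 = 122.8 mg/L


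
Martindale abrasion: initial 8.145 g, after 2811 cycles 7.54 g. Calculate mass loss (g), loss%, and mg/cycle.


Mass loss = 0.605 g
Loss = 7.43%
Rate = 0.215 mg/cycle

Loss = 8.145 - 7.54 = 0.605 g
Loss% = 0.605 / 8.145 x 100 = 7.43%
Rate = 0.605 / 2811 x 1000 = 0.215 mg/cycle


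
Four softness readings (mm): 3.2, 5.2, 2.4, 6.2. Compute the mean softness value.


Sum = 3.2 + 5.2 + 2.4 + 6.2
Mean = 17.0 / 4 = 4.25 mm


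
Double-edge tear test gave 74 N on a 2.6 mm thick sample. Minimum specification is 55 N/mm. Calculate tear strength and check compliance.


Tear strength = 28.5 N/mm
Compliant: No


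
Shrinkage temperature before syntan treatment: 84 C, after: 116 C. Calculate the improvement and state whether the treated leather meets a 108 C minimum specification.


Improvement = 32 C
Meets 108 C spec: Yes


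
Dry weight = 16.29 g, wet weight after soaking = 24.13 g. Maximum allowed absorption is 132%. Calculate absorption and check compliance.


WA = (24.13 - 16.29) / 16.29 x 100 = 48.1%
Maximum allowed: 132%
Compliant: Yes


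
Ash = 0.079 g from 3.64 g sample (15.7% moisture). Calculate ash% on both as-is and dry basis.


As-is ash = 2.17%
Dry-basis ash = 2.57%

As-is ash% = 0.079 / 3.64 x 100 = 2.17%
Dry mass = 3.64 x (100 - 15.7) / 100 = 3.06852 g
Dry-basis ash% = 0.079 / 3.06852 x 100 = 2.57%


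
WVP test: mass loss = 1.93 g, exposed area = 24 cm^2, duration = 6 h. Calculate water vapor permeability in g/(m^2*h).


134.03 g/(m^2*h)


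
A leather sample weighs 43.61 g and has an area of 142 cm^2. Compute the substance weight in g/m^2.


3071.1 g/m^2

Substance weight = mass / area x 10000
SW = 43.61 / 142 x 10000
SW = 3071.1 g/m^2


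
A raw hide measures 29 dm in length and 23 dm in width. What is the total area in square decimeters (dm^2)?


667 dm^2

Area = length x width
Area = 29 x 23 = 667 dm^2


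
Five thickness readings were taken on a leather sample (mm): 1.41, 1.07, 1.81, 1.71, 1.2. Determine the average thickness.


1.44 mm

Sum = 1.41 + 1.07 + 1.81 + 1.71 + 1.2 = 7.20
Average = 7.20 / 5 = 1.44 mm


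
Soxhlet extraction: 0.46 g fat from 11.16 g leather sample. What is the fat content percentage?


4.1%

Fat content = 0.46 / 11.16 x 100
Fat = 4.1%


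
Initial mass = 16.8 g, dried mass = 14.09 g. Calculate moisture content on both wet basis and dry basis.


Moisture lost = 16.8 - 14.09 = 2.71 g
Wet basis MC = 2.71 / 16.8 x 100 = 16.1%
Dry basis MC = 2.71 / 14.09 x 100 = 19.2%


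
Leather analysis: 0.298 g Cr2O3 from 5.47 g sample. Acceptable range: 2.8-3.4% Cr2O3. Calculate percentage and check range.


Cr2O3 = 5.45%
Within range: No


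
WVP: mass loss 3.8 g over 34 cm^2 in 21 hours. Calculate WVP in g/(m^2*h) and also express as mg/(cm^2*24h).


WVP = 53.22 g/(m^2*h)
Daily rate = 127.73 mg/(cm^2*24h)

WVP = 3.8 / (34 x 21) x 10000 = 53.22 g/(m^2*h)
Mass loss in mg = 3.8 x 1000 = 3800 mg
Per cm^2 per 24h in mg: 3800 x 24 / (34 x 21) = 91200 / 714 = 127.73 mg/(cm^2*24h)


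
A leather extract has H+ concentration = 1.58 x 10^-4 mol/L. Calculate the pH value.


pH = -log10[H+]
pH = -log10(1.58 x 10^-4) = 3.80


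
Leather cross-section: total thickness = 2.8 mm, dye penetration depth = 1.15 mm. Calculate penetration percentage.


41.1%


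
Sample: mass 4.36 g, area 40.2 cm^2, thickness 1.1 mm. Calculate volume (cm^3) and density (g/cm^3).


Thickness in cm = 1.1 / 10 = 0.11 cm
Volume = 40.2 x 0.11 = 4.422 cm^3
Density = 4.36 / 4.422 = 0.986 g/cm^3


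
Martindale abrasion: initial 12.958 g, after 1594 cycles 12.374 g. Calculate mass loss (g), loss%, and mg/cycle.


Loss = 12.958 - 12.374 = 0.584 g
Loss% = 0.584 / 12.958 x 100 = 4.51%
Rate = 0.584 / 1594 x 1000 = 0.366 mg/cycle
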